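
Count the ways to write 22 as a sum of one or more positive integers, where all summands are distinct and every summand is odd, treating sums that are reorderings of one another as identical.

8

Enumerating:
21 + 1
19 + 3
17 + 5
15 + 7
13 + 9
13 + 5 + 3 + 1
11 + 7 + 3 + 1
9 + 7 + 5 + 1
Counting gives 8.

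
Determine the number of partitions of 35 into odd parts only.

585

Counting exhaustively, 585 partitions satisfy the conditions.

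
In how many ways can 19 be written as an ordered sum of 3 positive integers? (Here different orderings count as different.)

By stars and bars with positive parts, the count is C(18,2) = 153.

153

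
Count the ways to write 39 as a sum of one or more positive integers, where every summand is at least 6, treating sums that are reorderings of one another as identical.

143

A full systematic count gives 143.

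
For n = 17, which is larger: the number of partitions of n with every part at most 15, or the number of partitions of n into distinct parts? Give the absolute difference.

Partitions of 17 with every part at most 15: 295.
Partitions of 17 into distinct parts: 38.
|295 − 38| = 257.

257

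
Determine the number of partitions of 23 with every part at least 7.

Listing the qualifying partitions of 23:
23
7,16
8,15
9,14
10,13
11,12
7,7,9
7,8,8

8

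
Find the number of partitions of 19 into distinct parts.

54

A partial list (first 12 by largest part):
19
18 + 1
17 + 2
16 + 3
16 + 2 + 1
15 + 4
15 + 3 + 1
14 + 5
14 + 4 + 1
14 + 3 + 2
13 + 6
13 + 5 + 1
…and 42 more, for 54 total.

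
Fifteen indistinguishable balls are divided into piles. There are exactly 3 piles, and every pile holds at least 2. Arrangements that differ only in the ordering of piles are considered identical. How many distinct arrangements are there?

12

The partitions of 15 that satisfy the conditions:
2,2,11
2,3,10
2,4,9
3,3,9
2,5,8
3,4,8
2,6,7
3,5,7
4,4,7
3,6,6
4,5,6
5,5,5
That's 12 in total.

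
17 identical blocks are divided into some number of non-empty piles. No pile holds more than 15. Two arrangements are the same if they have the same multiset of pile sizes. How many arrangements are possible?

295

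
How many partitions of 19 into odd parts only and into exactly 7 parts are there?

11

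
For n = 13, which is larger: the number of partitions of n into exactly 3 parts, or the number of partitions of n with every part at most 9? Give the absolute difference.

80

Partitions of 13 into exactly 3 parts: 14.
Partitions of 13 with every part at most 9: 94.
|14 − 94| = 80.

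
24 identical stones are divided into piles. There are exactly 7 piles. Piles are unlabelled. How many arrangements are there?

Enumerating by decreasing first part gives 201 partitions in all.

201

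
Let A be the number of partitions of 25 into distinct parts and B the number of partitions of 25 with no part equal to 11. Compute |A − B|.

1681

Partitions of 25 into distinct parts: 142.
Partitions of 25 with no part equal to 11: 1823.
|142 − 1823| = 1681.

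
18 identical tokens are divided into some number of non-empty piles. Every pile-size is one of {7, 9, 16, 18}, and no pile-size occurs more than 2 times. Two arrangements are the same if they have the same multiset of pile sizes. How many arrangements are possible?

2

Enumerating:
18
9, 9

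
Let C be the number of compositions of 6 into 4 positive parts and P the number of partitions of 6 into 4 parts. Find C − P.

Compositions: C(5,3) = 10.
Partitions of 6 into exactly 4 parts: 2.
Difference: 10 − 2 = 8.

8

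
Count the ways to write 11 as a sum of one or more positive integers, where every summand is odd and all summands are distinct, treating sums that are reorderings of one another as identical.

2

They are:
11
7,3,1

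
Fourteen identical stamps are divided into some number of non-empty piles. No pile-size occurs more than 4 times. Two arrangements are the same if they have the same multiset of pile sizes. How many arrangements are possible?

Systematic enumeration (by largest part, then next-largest, …) yields 100.

100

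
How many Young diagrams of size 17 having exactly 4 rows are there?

There are too many to list fully; the first 12 (by largest part) are:
1, 1, 1, 14
1, 1, 2, 13
1, 1, 3, 12
1, 2, 2, 12
1, 1, 4, 11
1, 2, 3, 11
2, 2, 2, 11
1, 1, 5, 10
1, 2, 4, 10
1, 3, 3, 10
2, 2, 3, 10
1, 1, 6, 9
…and 27 more, for 39 total.

39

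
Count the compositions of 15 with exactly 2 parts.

Place 1 bars in the 14 internal gaps of a row of 15 dots: C(14,1) = 14.

14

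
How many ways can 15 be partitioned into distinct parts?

27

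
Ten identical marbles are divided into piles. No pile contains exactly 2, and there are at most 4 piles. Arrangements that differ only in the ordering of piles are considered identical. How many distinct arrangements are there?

They are:
10
9, 1
8, 1, 1
7, 3
7, 1, 1, 1
6, 4
6, 3, 1
5, 5
5, 4, 1
5, 3, 1, 1
4, 4, 1, 1
4, 3, 3
3, 3, 3, 1
That's 13 in total.

13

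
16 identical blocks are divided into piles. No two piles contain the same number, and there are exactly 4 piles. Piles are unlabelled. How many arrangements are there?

9

Enumerating:
10,3,2,1
9,4,2,1
8,5,2,1
8,4,3,1
7,6,2,1
7,5,3,1
7,4,3,2
6,5,4,1
6,5,3,2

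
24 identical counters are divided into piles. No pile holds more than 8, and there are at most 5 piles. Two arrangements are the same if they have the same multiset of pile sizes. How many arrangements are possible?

There are too many to list fully; the first 12 (by largest part) are:
8+8+8
1+7+8+8
2+6+8+8
1+1+6+8+8
3+5+8+8
1+2+5+8+8
4+4+8+8
1+3+4+8+8
2+2+4+8+8
2+3+3+8+8
2+7+7+8
1+1+7+7+8
…and 51 more, for 63 total.

63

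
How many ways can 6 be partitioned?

They are:
6
5, 1
4, 2
4, 1, 1
3, 3
3, 2, 1
3, 1, 1, 1
2, 2, 2
2, 2, 1, 1
2, 1, 1, 1, 1
1, 1, 1, 1, 1, 1

11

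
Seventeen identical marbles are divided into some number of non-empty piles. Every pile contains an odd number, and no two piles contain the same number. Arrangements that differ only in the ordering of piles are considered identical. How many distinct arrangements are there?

5

The partitions of 17 that satisfy the conditions:
17
1, 3, 13
1, 5, 11
1, 7, 9
3, 5, 9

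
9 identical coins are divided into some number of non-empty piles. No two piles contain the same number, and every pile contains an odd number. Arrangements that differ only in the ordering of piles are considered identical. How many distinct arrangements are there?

2

Enumerating:
9
5+3+1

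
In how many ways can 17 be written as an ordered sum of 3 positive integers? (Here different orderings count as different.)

120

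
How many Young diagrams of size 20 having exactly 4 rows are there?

64

A partial list (first 12 by largest part):
17+1+1+1
16+2+1+1
15+3+1+1
15+2+2+1
14+4+1+1
14+3+2+1
14+2+2+2
13+5+1+1
13+4+2+1
13+3+3+1
13+3+2+2
12+6+1+1
…and 52 more, for 64 total.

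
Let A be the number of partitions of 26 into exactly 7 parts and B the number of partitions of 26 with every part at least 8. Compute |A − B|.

291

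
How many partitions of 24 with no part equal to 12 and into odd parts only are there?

122

Enumerating by decreasing first part gives 122 partitions in all.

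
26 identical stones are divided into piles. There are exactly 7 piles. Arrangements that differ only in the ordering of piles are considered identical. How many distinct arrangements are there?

300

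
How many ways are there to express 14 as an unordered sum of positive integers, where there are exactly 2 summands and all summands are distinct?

They are:
1, 13
2, 12
3, 11
4, 10
5, 9
6, 8

6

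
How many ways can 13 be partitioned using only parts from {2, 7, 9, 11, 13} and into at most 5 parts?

4

They are:
13
11+2
9+2+2
7+2+2+2
Counting gives 4.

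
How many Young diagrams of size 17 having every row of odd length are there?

38

A partial list (first 12 by largest part):
17
15,1,1
13,3,1
13,1,1,1,1
11,5,1
11,3,3
11,3,1,1,1
11,1,1,1,1,1,1
9,7,1
9,5,3
9,5,1,1,1
9,3,3,1,1
…and 26 more, for 38 total.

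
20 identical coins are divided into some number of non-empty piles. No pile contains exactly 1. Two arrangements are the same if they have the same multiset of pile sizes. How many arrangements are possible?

137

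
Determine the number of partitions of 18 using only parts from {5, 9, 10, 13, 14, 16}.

Enumerating:
13 + 5
9 + 9

2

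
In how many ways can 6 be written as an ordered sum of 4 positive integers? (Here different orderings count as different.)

10

By stars and bars with positive parts, the count is C(5,3) = 10.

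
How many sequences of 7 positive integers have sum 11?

Equivalently, choose which 6 of the 10 gaps become plus signs: C(10,6) = 210.

210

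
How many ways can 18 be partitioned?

385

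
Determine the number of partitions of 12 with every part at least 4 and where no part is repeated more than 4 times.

They are:
12
8 + 4
7 + 5
6 + 6
4 + 4 + 4

5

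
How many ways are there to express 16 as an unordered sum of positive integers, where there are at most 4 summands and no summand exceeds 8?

There are too many to list fully; the first 12 (by largest part) are:
8 + 8
1 + 7 + 8
2 + 6 + 8
1 + 1 + 6 + 8
3 + 5 + 8
1 + 2 + 5 + 8
4 + 4 + 8
1 + 3 + 4 + 8
2 + 2 + 4 + 8
2 + 3 + 3 + 8
2 + 7 + 7
1 + 1 + 7 + 7
…and 21 more, for 33 total.

33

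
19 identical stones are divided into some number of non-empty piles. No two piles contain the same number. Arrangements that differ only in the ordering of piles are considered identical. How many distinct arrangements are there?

A partial list (first 12 by largest part):
19
18 + 1
17 + 2
16 + 3
16 + 2 + 1
15 + 4
15 + 3 + 1
14 + 5
14 + 4 + 1
14 + 3 + 2
13 + 6
13 + 5 + 1
…and 42 more, for 54 total.

54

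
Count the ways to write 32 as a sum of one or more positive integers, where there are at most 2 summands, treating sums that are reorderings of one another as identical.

17

They are:
32
1, 31
2, 30
3, 29
4, 28
5, 27
6, 26
7, 25
8, 24
9, 23
10, 22
11, 21
12, 20
13, 19
14, 18
15, 17
16, 16
That's 17 in total.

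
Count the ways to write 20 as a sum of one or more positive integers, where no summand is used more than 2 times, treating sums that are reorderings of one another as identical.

202

Systematic enumeration (by largest part, then next-largest, …) yields 202.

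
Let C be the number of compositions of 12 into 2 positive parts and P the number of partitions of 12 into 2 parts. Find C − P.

Compositions: C(11,1) = 11.
Partitions of 12 into exactly 2 parts: 6.
Difference: 11 − 6 = 5.

5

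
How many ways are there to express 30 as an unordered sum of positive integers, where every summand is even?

176

Enumerating by decreasing first part gives 176 partitions in all.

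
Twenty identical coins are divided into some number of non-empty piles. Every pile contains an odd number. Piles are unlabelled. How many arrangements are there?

64

A partial list (first 12 by largest part):
1, 19
3, 17
1, 1, 1, 17
5, 15
1, 1, 3, 15
1, 1, 1, 1, 1, 15
7, 13
1, 1, 5, 13
1, 3, 3, 13
1, 1, 1, 1, 3, 13
1, 1, 1, 1, 1, 1, 1, 13
9, 11
…and 52 more, for 64 total.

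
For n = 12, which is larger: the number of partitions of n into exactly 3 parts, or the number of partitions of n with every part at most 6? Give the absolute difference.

46

Partitions of 12 into exactly 3 parts: 12.
Partitions of 12 with every part at most 6: 58.
|12 − 58| = 46.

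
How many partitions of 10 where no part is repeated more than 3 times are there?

29

A partial list (first 12 by largest part):
10
9 + 1
8 + 2
8 + 1 + 1
7 + 3
7 + 2 + 1
7 + 1 + 1 + 1
6 + 4
6 + 3 + 1
6 + 2 + 2
6 + 2 + 1 + 1
5 + 5
…and 17 more, for 29 total.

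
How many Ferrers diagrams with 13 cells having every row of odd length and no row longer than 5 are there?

10

The partitions of 13 that satisfy the conditions:
5,5,3
5,5,1,1,1
5,3,3,1,1
5,3,1,1,1,1,1
5,1,1,1,1,1,1,1,1
3,3,3,3,1
3,3,3,1,1,1,1
3,3,1,1,1,1,1,1,1
3,1,1,1,1,1,1,1,1,1,1
1,1,1,1,1,1,1,1,1,1,1,1,1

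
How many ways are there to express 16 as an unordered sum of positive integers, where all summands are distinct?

There are too many to list fully; the first 12 (by largest part) are:
16
1, 15
2, 14
3, 13
1, 2, 13
4, 12
1, 3, 12
5, 11
1, 4, 11
2, 3, 11
6, 10
1, 5, 10
…and 20 more, for 32 total.

32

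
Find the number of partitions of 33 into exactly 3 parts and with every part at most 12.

3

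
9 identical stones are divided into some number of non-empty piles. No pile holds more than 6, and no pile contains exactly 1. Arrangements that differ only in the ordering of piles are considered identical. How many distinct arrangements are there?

6

The partitions of 9 that satisfy the conditions:
6 + 3
5 + 4
5 + 2 + 2
4 + 3 + 2
3 + 3 + 3
3 + 2 + 2 + 2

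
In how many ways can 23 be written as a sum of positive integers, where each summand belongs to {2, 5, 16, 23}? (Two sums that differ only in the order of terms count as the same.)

The partitions of 23 that satisfy the conditions:
23
16 + 5 + 2
5 + 5 + 5 + 2 + 2 + 2 + 2
5 + 2 + 2 + 2 + 2 + 2 + 2 + 2 + 2 + 2

4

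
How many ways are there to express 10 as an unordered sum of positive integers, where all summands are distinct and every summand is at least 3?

Enumerating:
10
7+3
6+4
Counting gives 3.

3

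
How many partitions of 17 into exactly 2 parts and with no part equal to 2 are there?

7

Listing the qualifying partitions of 17:
16+1
14+3
13+4
12+5
11+6
10+7
9+8
Counting gives 7.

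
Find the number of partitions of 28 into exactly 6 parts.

Enumerating by decreasing first part gives 391 partitions in all.

391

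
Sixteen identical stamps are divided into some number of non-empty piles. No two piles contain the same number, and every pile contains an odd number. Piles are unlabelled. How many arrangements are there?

The partitions of 16 that satisfy the conditions:
15 + 1
13 + 3
11 + 5
9 + 7
7 + 5 + 3 + 1
Counting gives 5.

5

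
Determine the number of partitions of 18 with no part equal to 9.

Direct enumeration gives 355 partitions.

355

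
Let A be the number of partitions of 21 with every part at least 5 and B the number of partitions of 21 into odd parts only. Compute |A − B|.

Partitions of 21 with every part at least 5: 15.
Partitions of 21 into odd parts only: 76.
|15 − 76| = 61.

61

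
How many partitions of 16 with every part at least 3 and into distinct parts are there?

The partitions of 16 that satisfy the conditions:
16
13 + 3
12 + 4
11 + 5
10 + 6
9 + 7
9 + 4 + 3
8 + 5 + 3
7 + 6 + 3
7 + 5 + 4

10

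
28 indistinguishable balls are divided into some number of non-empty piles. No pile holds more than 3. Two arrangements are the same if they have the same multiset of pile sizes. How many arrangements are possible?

80

There are 80 such partitions.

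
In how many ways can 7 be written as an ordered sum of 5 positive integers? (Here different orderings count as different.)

15

By stars and bars with positive parts, the count is C(6,4) = 15.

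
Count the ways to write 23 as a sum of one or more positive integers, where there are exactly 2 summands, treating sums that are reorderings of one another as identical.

11

Enumerating:
22 + 1
21 + 2
20 + 3
19 + 4
18 + 5
17 + 6
16 + 7
15 + 8
14 + 9
13 + 10
12 + 11
Counting gives 11.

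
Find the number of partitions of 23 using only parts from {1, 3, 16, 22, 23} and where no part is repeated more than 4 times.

4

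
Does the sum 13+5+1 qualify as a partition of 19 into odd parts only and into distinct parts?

Yes

The parts sum to 19, and the condition 'every summand is odd' holds; the condition 'all summands are distinct' holds.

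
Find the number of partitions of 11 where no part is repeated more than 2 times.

27

A partial list (first 12 by largest part):
11
10 + 1
9 + 2
9 + 1 + 1
8 + 3
8 + 2 + 1
7 + 4
7 + 3 + 1
7 + 2 + 2
7 + 2 + 1 + 1
6 + 5
6 + 4 + 1
…and 15 more, for 27 total.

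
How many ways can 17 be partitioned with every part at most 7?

Systematic enumeration (by largest part, then next-largest, …) yields 201.

201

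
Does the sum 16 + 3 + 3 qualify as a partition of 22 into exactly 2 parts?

The parts sum to 22, and the condition 'there are exactly 2 summands' is violated.

No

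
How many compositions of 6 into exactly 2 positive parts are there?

5

By stars and bars with positive parts, the count is C(5,1) = 5.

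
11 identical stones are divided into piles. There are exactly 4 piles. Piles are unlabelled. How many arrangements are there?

They are:
8+1+1+1
7+2+1+1
6+3+1+1
6+2+2+1
5+4+1+1
5+3+2+1
5+2+2+2
4+4+2+1
4+3+3+1
4+3+2+2
3+3+3+2

11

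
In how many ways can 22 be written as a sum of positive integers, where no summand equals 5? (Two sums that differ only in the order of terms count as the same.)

705

Counting exhaustively, 705 partitions satisfy the conditions.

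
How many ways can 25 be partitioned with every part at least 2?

Systematic enumeration (by largest part, then next-largest, …) yields 383.

383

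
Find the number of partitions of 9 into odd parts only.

The partitions of 9 that satisfy the conditions:
9
7 + 1 + 1
5 + 3 + 1
5 + 1 + 1 + 1 + 1
3 + 3 + 3
3 + 3 + 1 + 1 + 1
3 + 1 + 1 + 1 + 1 + 1 + 1
1 + 1 + 1 + 1 + 1 + 1 + 1 + 1 + 1

8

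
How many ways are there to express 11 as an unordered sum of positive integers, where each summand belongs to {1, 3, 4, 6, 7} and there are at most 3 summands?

Listing the qualifying partitions of 11:
7, 4
7, 3, 1
6, 4, 1
4, 4, 3
Counting gives 4.

4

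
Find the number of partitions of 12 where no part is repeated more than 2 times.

A partial list (first 12 by largest part):
12
11,1
10,2
10,1,1
9,3
9,2,1
8,4
8,3,1
8,2,2
8,2,1,1
7,5
7,4,1
…and 24 more, for 36 total.

36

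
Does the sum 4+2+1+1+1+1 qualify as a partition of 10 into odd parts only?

The parts sum to 10, and the condition 'every summand is odd' is violated.

No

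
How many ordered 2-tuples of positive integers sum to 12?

Place 1 bars in the 11 internal gaps of a row of 12 dots: C(11,1) = 11.

11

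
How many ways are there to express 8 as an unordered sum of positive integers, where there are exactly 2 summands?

Enumerating:
7+1
6+2
5+3
4+4

4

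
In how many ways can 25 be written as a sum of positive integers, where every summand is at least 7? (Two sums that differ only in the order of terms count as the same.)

11

Enumerating:
25
18+7
17+8
16+9
15+10
14+11
13+12
11+7+7
10+8+7
9+9+7
9+8+8
Counting gives 11.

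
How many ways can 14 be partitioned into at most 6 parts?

A full systematic count gives 90.

90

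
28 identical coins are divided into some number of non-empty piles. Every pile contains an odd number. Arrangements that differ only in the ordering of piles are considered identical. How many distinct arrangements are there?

222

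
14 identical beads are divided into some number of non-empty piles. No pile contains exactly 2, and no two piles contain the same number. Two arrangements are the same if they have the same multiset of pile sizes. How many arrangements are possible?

13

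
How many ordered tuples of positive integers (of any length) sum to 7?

64

Each of the 6 gaps between 7 units is either a break or not: 2^6 = 64.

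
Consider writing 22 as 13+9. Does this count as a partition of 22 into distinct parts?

The parts sum to 22, and the condition 'all summands are distinct' holds.

Yes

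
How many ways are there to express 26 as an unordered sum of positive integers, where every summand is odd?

There are 165 such partitions.

165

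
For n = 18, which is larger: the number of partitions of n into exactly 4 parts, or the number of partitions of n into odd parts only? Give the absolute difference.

1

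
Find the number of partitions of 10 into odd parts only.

They are:
9,1
7,3
7,1,1,1
5,5
5,3,1,1
5,1,1,1,1,1
3,3,3,1
3,3,1,1,1,1
3,1,1,1,1,1,1,1
1,1,1,1,1,1,1,1,1,1

10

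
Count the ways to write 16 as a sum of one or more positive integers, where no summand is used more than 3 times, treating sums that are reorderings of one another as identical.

132

Enumerating by decreasing first part gives 132 partitions in all.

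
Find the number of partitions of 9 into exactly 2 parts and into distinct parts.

Enumerating:
8, 1
7, 2
6, 3
5, 4
Counting gives 4.

4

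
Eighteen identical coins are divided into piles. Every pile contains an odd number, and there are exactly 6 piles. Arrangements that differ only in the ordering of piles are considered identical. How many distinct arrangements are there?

They are:
13, 1, 1, 1, 1, 1
11, 3, 1, 1, 1, 1
9, 5, 1, 1, 1, 1
9, 3, 3, 1, 1, 1
7, 7, 1, 1, 1, 1
7, 5, 3, 1, 1, 1
7, 3, 3, 3, 1, 1
5, 5, 5, 1, 1, 1
5, 5, 3, 3, 1, 1
5, 3, 3, 3, 3, 1
3, 3, 3, 3, 3, 3

11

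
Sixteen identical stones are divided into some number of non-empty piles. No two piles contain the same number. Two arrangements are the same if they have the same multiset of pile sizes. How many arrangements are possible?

32

There are too many to list fully; the first 12 (by largest part) are:
16
1, 15
2, 14
3, 13
1, 2, 13
4, 12
1, 3, 12
5, 11
1, 4, 11
2, 3, 11
6, 10
1, 5, 10
…and 20 more, for 32 total.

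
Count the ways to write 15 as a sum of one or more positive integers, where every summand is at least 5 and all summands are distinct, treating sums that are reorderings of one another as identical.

4

Enumerating:
15
10+5
9+6
8+7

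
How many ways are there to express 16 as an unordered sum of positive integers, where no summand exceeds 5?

101

Systematic enumeration (by largest part, then next-largest, …) yields 101.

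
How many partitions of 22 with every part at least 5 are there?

18

Listing the qualifying partitions of 22:
22
17 + 5
16 + 6
15 + 7
14 + 8
13 + 9
12 + 10
12 + 5 + 5
11 + 11
11 + 6 + 5
10 + 7 + 5
10 + 6 + 6
9 + 8 + 5
9 + 7 + 6
8 + 8 + 6
8 + 7 + 7
7 + 5 + 5 + 5
6 + 6 + 5 + 5
That's 18 in total.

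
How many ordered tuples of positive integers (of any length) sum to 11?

The number of compositions of n is 2^(n−1); here 2^10 = 1024.

1024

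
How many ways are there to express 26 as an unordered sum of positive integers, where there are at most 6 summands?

709

Enumerating by decreasing first part gives 709 partitions in all.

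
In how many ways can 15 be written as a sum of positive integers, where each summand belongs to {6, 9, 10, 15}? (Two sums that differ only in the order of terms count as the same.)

2

They are:
15
9, 6
That's 2 in total.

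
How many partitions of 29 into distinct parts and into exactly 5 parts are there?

70

There are too many to list fully; the first 12 (by largest part) are:
19, 4, 3, 2, 1
18, 5, 3, 2, 1
17, 6, 3, 2, 1
17, 5, 4, 2, 1
16, 7, 3, 2, 1
16, 6, 4, 2, 1
16, 5, 4, 3, 1
15, 8, 3, 2, 1
15, 7, 4, 2, 1
15, 6, 5, 2, 1
15, 6, 4, 3, 1
15, 5, 4, 3, 2
…and 58 more, for 70 total.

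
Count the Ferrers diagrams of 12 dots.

Enumerating by decreasing first part gives 77 partitions in all.

77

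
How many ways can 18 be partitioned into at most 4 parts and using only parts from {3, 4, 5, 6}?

6

They are:
6,6,6
6,6,3,3
6,5,4,3
6,4,4,4
5,5,5,3
5,5,4,4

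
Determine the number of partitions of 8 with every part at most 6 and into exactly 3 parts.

5

Listing the qualifying partitions of 8:
6, 1, 1
5, 2, 1
4, 3, 1
4, 2, 2
3, 3, 2
That's 5 in total.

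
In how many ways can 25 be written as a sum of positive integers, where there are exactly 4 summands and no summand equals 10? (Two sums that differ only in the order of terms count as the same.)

101

A full systematic count gives 101.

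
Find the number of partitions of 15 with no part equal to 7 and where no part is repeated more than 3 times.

There are 89 such partitions.

89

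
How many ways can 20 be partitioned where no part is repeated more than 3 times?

Systematic enumeration (by largest part, then next-largest, …) yields 320.

320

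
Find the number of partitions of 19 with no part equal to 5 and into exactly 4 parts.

38

A partial list (first 12 by largest part):
1,1,1,16
1,1,2,15
1,1,3,14
1,2,2,14
1,1,4,13
1,2,3,13
2,2,2,13
1,2,4,12
1,3,3,12
2,2,3,12
1,1,6,11
1,3,4,11
…and 26 more, for 38 total.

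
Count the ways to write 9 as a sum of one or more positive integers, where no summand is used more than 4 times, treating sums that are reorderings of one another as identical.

Listing the qualifying partitions of 9:
9
8+1
7+2
7+1+1
6+3
6+2+1
6+1+1+1
5+4
5+3+1
5+2+2
5+2+1+1
5+1+1+1+1
4+4+1
4+3+2
4+3+1+1
4+2+2+1
4+2+1+1+1
3+3+3
3+3+2+1
3+3+1+1+1
3+2+2+2
3+2+2+1+1
3+2+1+1+1+1
2+2+2+2+1
2+2+2+1+1+1

25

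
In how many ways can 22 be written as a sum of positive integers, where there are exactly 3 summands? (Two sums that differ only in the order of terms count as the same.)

There are too many to list fully; the first 12 (by largest part) are:
1,1,20
1,2,19
1,3,18
2,2,18
1,4,17
2,3,17
1,5,16
2,4,16
3,3,16
1,6,15
2,5,15
3,4,15
…and 28 more, for 40 total.

40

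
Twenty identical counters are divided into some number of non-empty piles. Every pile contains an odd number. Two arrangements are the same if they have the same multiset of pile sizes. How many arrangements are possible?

64

A partial list (first 12 by largest part):
19 + 1
17 + 3
17 + 1 + 1 + 1
15 + 5
15 + 3 + 1 + 1
15 + 1 + 1 + 1 + 1 + 1
13 + 7
13 + 5 + 1 + 1
13 + 3 + 3 + 1
13 + 3 + 1 + 1 + 1 + 1
13 + 1 + 1 + 1 + 1 + 1 + 1 + 1
11 + 9
…and 52 more, for 64 total.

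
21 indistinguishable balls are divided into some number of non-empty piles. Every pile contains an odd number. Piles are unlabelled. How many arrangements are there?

Systematic enumeration (by largest part, then next-largest, …) yields 76.

76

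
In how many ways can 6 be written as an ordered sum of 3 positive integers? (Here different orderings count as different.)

10

Equivalently, choose which 2 of the 5 gaps become plus signs: C(5,2) = 10.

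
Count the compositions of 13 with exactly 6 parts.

Equivalently, choose which 5 of the 12 gaps become plus signs: C(12,5) = 792.

792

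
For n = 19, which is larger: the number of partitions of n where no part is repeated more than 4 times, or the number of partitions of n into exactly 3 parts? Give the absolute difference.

Partitions of 19 where no part is repeated more than 4 times: 325.
Partitions of 19 into exactly 3 parts: 30.
|325 − 30| = 295.

295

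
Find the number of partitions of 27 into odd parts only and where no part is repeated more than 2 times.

A partial list (first 12 by largest part):
27
25 + 1 + 1
23 + 3 + 1
21 + 5 + 1
21 + 3 + 3
19 + 7 + 1
19 + 5 + 3
19 + 3 + 3 + 1 + 1
17 + 9 + 1
17 + 7 + 3
17 + 5 + 5
17 + 5 + 3 + 1 + 1
…and 30 more, for 42 total.

42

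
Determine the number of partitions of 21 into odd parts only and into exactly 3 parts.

The partitions of 21 that satisfy the conditions:
19, 1, 1
17, 3, 1
15, 5, 1
15, 3, 3
13, 7, 1
13, 5, 3
11, 9, 1
11, 7, 3
11, 5, 5
9, 9, 3
9, 7, 5
7, 7, 7
That's 12 in total.

12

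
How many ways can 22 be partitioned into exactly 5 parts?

Enumerating by decreasing first part gives 119 partitions in all.

119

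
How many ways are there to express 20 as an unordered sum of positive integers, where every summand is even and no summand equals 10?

35

There are too many to list fully; the first 12 (by largest part) are:
20
2,18
4,16
2,2,16
6,14
2,4,14
2,2,2,14
8,12
2,6,12
4,4,12
2,2,4,12
2,2,2,2,12
…and 23 more, for 35 total.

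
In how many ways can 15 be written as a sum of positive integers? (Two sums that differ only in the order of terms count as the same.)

176

Direct enumeration gives 176 partitions.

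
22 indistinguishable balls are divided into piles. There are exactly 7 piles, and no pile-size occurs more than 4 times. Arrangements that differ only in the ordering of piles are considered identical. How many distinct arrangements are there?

Systematic enumeration (by largest part, then next-largest, …) yields 113.

113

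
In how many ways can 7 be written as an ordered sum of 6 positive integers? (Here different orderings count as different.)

Equivalently, choose which 5 of the 6 gaps become plus signs: C(6,5) = 6.

6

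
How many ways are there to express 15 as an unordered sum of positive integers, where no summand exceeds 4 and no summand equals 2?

15

Listing the qualifying partitions of 15:
4,4,4,3
4,4,4,1,1,1
4,4,3,3,1
4,4,3,1,1,1,1
4,4,1,1,1,1,1,1,1
4,3,3,3,1,1
4,3,3,1,1,1,1,1
4,3,1,1,1,1,1,1,1,1
4,1,1,1,1,1,1,1,1,1,1,1
3,3,3,3,3
3,3,3,3,1,1,1
3,3,3,1,1,1,1,1,1
3,3,1,1,1,1,1,1,1,1,1
3,1,1,1,1,1,1,1,1,1,1,1,1
1,1,1,1,1,1,1,1,1,1,1,1,1,1,1
Counting gives 15.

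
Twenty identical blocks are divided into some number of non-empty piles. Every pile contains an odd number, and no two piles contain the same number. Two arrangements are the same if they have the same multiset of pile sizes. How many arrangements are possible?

7

Listing the qualifying partitions of 20:
19+1
17+3
15+5
13+7
11+9
11+5+3+1
9+7+3+1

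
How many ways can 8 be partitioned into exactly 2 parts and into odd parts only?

Enumerating:
7,1
5,3
Counting gives 2.

2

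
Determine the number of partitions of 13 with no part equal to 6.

There are 86 such partitions.

86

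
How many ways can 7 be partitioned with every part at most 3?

8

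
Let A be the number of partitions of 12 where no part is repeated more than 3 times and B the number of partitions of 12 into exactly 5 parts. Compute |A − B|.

37

Partitions of 12 where no part is repeated more than 3 times: 50.
Partitions of 12 into exactly 5 parts: 13.
|50 − 13| = 37.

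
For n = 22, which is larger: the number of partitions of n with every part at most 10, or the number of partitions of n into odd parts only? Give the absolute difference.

718

Partitions of 22 with every part at most 10: 807.
Partitions of 22 into odd parts only: 89.
|807 − 89| = 718.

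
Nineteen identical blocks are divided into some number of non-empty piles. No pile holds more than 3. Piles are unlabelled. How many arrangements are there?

40

A partial list (first 12 by largest part):
3 + 3 + 3 + 3 + 3 + 3 + 1
3 + 3 + 3 + 3 + 3 + 2 + 2
3 + 3 + 3 + 3 + 3 + 2 + 1 + 1
3 + 3 + 3 + 3 + 3 + 1 + 1 + 1 + 1
3 + 3 + 3 + 3 + 2 + 2 + 2 + 1
3 + 3 + 3 + 3 + 2 + 2 + 1 + 1 + 1
3 + 3 + 3 + 3 + 2 + 1 + 1 + 1 + 1 + 1
3 + 3 + 3 + 3 + 1 + 1 + 1 + 1 + 1 + 1 + 1
3 + 3 + 3 + 2 + 2 + 2 + 2 + 2
3 + 3 + 3 + 2 + 2 + 2 + 2 + 1 + 1
3 + 3 + 3 + 2 + 2 + 2 + 1 + 1 + 1 + 1
3 + 3 + 3 + 2 + 2 + 1 + 1 + 1 + 1 + 1 + 1
…and 28 more, for 40 total.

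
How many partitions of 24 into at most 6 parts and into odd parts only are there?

A partial list (first 12 by largest part):
23 + 1
21 + 3
21 + 1 + 1 + 1
19 + 5
19 + 3 + 1 + 1
19 + 1 + 1 + 1 + 1 + 1
17 + 7
17 + 5 + 1 + 1
17 + 3 + 3 + 1
17 + 3 + 1 + 1 + 1 + 1
15 + 9
15 + 7 + 1 + 1
…and 43 more, for 55 total.

55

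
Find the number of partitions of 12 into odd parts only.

Listing the qualifying partitions of 12:
11, 1
9, 3
9, 1, 1, 1
7, 5
7, 3, 1, 1
7, 1, 1, 1, 1, 1
5, 5, 1, 1
5, 3, 3, 1
5, 3, 1, 1, 1, 1
5, 1, 1, 1, 1, 1, 1, 1
3, 3, 3, 3
3, 3, 3, 1, 1, 1
3, 3, 1, 1, 1, 1, 1, 1
3, 1, 1, 1, 1, 1, 1, 1, 1, 1
1, 1, 1, 1, 1, 1, 1, 1, 1, 1, 1, 1
Counting gives 15.

15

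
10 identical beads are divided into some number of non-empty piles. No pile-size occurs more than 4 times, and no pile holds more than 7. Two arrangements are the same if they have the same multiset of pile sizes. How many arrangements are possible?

There are too many to list fully; the first 12 (by largest part) are:
7+3
7+2+1
7+1+1+1
6+4
6+3+1
6+2+2
6+2+1+1
6+1+1+1+1
5+5
5+4+1
5+3+2
5+3+1+1
…and 18 more, for 30 total.

30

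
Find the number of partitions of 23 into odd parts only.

104

A full systematic count gives 104.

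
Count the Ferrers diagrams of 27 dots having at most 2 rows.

The partitions of 27 that satisfy the conditions:
27
26,1
25,2
24,3
23,4
22,5
21,6
20,7
19,8
18,9
17,10
16,11
15,12
14,13
That's 14 in total.

14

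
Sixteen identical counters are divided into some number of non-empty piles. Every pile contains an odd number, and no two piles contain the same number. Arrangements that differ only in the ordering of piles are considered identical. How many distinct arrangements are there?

Enumerating:
15,1
13,3
11,5
9,7
7,5,3,1

5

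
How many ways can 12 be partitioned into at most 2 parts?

7

Enumerating:
12
1, 11
2, 10
3, 9
4, 8
5, 7
6, 6
That's 7 in total.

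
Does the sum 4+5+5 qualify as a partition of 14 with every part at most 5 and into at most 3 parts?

Yes

The parts sum to 14, and the condition 'no summand exceeds 5' holds; the condition 'there are at most 3 summands' holds.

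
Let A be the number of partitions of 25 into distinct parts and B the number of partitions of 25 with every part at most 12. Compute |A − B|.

1544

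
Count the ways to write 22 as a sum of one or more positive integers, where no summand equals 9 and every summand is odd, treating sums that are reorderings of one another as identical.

Counting exhaustively, 71 partitions satisfy the conditions.

71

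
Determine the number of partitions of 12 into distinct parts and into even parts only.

They are:
12
10, 2
8, 4
6, 4, 2

4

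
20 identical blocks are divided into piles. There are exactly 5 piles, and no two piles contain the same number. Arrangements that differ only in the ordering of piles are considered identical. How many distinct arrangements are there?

They are:
10+4+3+2+1
9+5+3+2+1
8+6+3+2+1
8+5+4+2+1
7+6+4+2+1
7+5+4+3+1
6+5+4+3+2

7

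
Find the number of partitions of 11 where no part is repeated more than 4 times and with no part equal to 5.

There are too many to list fully; the first 12 (by largest part) are:
11
10+1
9+2
9+1+1
8+3
8+2+1
8+1+1+1
7+4
7+3+1
7+2+2
7+2+1+1
7+1+1+1+1
…and 22 more, for 34 total.

34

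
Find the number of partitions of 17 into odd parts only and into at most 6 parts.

19

Enumerating:
17
15,1,1
13,3,1
13,1,1,1,1
11,5,1
11,3,3
11,3,1,1,1
9,7,1
9,5,3
9,5,1,1,1
9,3,3,1,1
7,7,3
7,7,1,1,1
7,5,5
7,5,3,1,1
7,3,3,3,1
5,5,5,1,1
5,5,3,3,1
5,3,3,3,3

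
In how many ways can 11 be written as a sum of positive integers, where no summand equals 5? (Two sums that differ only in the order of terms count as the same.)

There are too many to list fully; the first 12 (by largest part) are:
11
10+1
9+2
9+1+1
8+3
8+2+1
8+1+1+1
7+4
7+3+1
7+2+2
7+2+1+1
7+1+1+1+1
…and 33 more, for 45 total.

45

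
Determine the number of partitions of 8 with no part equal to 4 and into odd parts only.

Listing the qualifying partitions of 8:
7+1
5+3
5+1+1+1
3+3+1+1
3+1+1+1+1+1
1+1+1+1+1+1+1+1
Counting gives 6.

6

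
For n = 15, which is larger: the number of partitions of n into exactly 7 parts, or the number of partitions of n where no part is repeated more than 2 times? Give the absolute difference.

Partitions of 15 into exactly 7 parts: 21.
Partitions of 15 where no part is repeated more than 2 times: 70.
|21 − 70| = 49.

49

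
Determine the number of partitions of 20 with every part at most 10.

530

Systematic enumeration (by largest part, then next-largest, …) yields 530.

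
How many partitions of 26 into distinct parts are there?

165

Direct enumeration gives 165 partitions.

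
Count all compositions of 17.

The number of compositions of n is 2^(n−1); here 2^16 = 65536.

65536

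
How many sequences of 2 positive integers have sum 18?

17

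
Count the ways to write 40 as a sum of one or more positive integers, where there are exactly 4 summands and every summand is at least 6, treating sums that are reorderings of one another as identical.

64

A partial list (first 12 by largest part):
6,6,6,22
6,6,7,21
6,6,8,20
6,7,7,20
6,6,9,19
6,7,8,19
7,7,7,19
6,6,10,18
6,7,9,18
6,8,8,18
7,7,8,18
6,6,11,17
…and 52 more, for 64 total.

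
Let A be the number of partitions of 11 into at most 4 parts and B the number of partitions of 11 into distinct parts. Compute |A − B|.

Partitions of 11 into at most 4 parts: 27.
Partitions of 11 into distinct parts: 12.
|27 − 12| = 15.

15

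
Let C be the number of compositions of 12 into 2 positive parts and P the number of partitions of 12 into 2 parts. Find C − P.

Compositions: C(11,1) = 11.
Unordered (partitions into 2 parts): 6.
Difference: 11 − 6 = 5.

5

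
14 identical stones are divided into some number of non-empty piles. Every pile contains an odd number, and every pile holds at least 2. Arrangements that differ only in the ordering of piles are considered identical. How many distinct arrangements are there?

4

Enumerating:
11+3
9+5
7+7
5+3+3+3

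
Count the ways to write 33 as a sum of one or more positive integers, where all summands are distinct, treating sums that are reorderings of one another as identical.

448

Counting exhaustively, 448 partitions satisfy the conditions.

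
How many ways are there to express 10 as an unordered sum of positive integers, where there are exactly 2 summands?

5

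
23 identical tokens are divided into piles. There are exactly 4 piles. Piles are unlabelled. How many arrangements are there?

Counting exhaustively, 94 partitions satisfy the conditions.

94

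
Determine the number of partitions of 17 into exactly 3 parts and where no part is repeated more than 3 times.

24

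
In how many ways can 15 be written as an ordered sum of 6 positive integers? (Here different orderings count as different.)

A composition of 15 into 6 positive parts is chosen by placing 5 dividers among the 14 gaps between 15 units: C(14,5) = 2002.

2002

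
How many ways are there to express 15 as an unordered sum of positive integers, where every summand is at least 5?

5

The partitions of 15 that satisfy the conditions:
15
10 + 5
9 + 6
8 + 7
5 + 5 + 5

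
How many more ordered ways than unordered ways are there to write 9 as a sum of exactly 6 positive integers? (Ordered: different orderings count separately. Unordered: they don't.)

Compositions: C(8,5) = 56.
Partitions of 9 into exactly 6 parts: 3.
Difference: 56 − 3 = 53.

53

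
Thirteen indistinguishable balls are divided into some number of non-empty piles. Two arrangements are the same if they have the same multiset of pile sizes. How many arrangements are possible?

There are 101 such partitions.

101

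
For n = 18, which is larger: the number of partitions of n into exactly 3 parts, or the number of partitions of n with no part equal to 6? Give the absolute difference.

Partitions of 18 into exactly 3 parts: 27.
Partitions of 18 with no part equal to 6: 308.
|27 − 308| = 281.

281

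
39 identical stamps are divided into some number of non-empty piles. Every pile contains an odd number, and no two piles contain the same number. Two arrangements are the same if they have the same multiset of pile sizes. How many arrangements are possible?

41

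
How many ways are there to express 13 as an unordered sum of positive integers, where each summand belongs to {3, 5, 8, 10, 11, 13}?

4

Listing the qualifying partitions of 13:
13
10 + 3
8 + 5
5 + 5 + 3
Counting gives 4.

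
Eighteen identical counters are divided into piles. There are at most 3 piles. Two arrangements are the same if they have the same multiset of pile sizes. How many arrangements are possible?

37

A partial list (first 12 by largest part):
18
17 + 1
16 + 2
16 + 1 + 1
15 + 3
15 + 2 + 1
14 + 4
14 + 3 + 1
14 + 2 + 2
13 + 5
13 + 4 + 1
13 + 3 + 2
…and 25 more, for 37 total.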